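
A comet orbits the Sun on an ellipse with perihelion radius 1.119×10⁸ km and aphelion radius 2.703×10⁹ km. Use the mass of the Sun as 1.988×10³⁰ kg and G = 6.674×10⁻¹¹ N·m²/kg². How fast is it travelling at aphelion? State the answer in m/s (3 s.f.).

μ = GM = 6.674×10⁻¹¹ × 1.988×10³⁰ = 1.327×10²⁰ m³/s².
Semi-major axis a = (r_p + r_a)/2 = 1.4074×10⁹ km = 1.407×10¹² m.
Vis-viva: v² = μ(2/r − 1/a) = 1.327×10²⁰ × (7.399×10⁻¹³ − 7.105×10⁻¹³) = 3.903×10⁶ m²/s².
v = 1975 m/s.

v ≈ 1980 m/s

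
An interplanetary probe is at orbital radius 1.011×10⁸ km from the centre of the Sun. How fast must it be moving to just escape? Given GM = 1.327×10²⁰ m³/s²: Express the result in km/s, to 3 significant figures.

v_esc ≈ 51.2 km/s

r = 1.011×10⁸ km = 1.011×10¹¹ m.
Escape speed v_esc = √(2μ/r) = √(2 × 1.327×10²⁰ / 1.011×10¹¹) = √(2.625×10⁹) = 51240 m/s.
= 51.24 km/s.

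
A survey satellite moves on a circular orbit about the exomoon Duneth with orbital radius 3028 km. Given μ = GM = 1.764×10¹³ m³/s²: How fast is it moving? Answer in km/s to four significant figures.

r = 3028 km = 3.028×10⁶ m.
For a circular orbit v = √(μ/r) = √(1.764×10¹³ / 3.028×10⁶) = √(5.826×10⁶) = 2414 m/s.
That is 2.414 km/s.

v ≈ 2.414 km/s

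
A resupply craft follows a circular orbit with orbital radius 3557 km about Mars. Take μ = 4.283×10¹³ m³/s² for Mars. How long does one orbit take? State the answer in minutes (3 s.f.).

r = 3557 km = 3.557×10⁶ m.
Kepler's third law: T = 2π√(r³/μ) = 2π√((3.557×10⁶)³ / 4.283×10¹³).
r³/μ = 1.051×10⁶ s², so T = 2π × 1.025×10³ = 6.441×10³ s.
Converting: 6.441×10³ s ÷ 60.00 = 107.3 minutes.

T ≈ 107 minutes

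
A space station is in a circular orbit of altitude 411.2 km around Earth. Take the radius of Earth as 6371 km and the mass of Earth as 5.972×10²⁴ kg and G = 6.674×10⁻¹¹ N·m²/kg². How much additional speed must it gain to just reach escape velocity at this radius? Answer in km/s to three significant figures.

μ = GM = 6.674×10⁻¹¹ × 5.972×10²⁴ = 3.986×10¹⁴ m³/s².
r = 6371 + 411.2 = 6782.2 km = 6.7822×10⁶ m.
Circular speed v_c = √(μ/r) = 7666 m/s.
Escape speed v_esc = √(2μ/r) = √2 × v_c = 10840 m/s.
Δv = v_esc − v_c = 3175 m/s = 3.175 km/s.

Δv ≈ 3.18 km/s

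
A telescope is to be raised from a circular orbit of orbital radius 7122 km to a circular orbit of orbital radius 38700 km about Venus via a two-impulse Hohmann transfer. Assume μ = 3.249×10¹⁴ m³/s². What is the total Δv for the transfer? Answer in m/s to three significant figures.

Δv_total ≈ 3310 m/s

r₁ = 7122 km = 7.122×10⁶ m.
r₂ = 38700 km = 3.870×10⁷ m.
Transfer ellipse a_t = (r₁ + r₂)/2 = 2.291×10⁷ m.
At r₁: circular v_c1 = √(μ/r₁) = 6754 m/s; transfer-periapsis v_p = √[μ(2/r₁ − 1/a_t)] = 8778 m/s.
Δv₁ = v_p − v_c1 = 2024 m/s.
At r₂: circular v_c2 = √(μ/r₂) = 2897 m/s; transfer-apoapsis v_a = √[μ(2/r₂ − 1/a_t)] = 1615 m/s.
Δv₂ = v_c2 − v_a = 1282 m/s.
Total Δv = Δv₁ + Δv₂ = 3306 m/s.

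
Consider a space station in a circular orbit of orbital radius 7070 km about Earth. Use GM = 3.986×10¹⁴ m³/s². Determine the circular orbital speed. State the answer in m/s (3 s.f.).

v ≈ 7510 m/s

r = 7070 km = 7.070×10⁶ m.
For a circular orbit v = √(μ/r) = √(3.986×10¹⁴ / 7.070×10⁶) = √(5.638×10⁷) = 7509 m/s.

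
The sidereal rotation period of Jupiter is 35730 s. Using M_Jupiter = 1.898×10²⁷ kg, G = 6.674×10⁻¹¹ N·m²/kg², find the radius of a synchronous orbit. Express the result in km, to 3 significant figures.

r_sync ≈ 1.60×10⁵ km

μ = GM = 6.674×10⁻¹¹ × 1.898×10²⁷ = 1.267×10¹⁷ m³/s².
A synchronous orbit has period T, so by Kepler's third law a = (μT²/4π²)^(1/3).
μT²/4π² = 1.267×10¹⁷ × (3.573×10⁴)² / 39.48 = 4.096×10²⁴ m³.
a = 1.600×10⁸ m = 1.6000×10⁵ km.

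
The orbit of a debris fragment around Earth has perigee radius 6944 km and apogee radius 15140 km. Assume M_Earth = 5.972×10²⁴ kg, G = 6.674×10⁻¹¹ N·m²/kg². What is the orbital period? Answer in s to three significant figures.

μ = GM = 6.674×10⁻¹¹ × 5.972×10²⁴ = 3.986×10¹⁴ m³/s².
Semi-major axis a = (r_p + r_a)/2 = (6944.0 + 15140)/2 = 11042 km = 1.104×10⁷ m.
By Kepler's third law T = 2π√(a³/μ) = 2π × 1.838×10³ = 1.155×10⁴ s.

T ≈ 11500 s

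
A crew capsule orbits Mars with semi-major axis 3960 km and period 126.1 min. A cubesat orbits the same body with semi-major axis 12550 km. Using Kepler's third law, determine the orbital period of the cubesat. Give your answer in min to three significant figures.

Kepler's third law: T² ∝ a³, so T₂ = T₁ (a₂/a₁)^(3/2).
a₂/a₁ = 3.169, (a₂/a₁)^(3/2) = 5.642.
T₂ = 126.1 × 5.642 = 711.4 min.

T₂ ≈ 711 min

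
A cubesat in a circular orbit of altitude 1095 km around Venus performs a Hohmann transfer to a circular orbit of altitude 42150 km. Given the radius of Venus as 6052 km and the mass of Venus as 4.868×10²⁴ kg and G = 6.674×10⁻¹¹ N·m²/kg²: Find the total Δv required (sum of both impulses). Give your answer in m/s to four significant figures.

μ = GM = 6.674×10⁻¹¹ × 4.868×10²⁴ = 3.249×10¹⁴ m³/s².
r₁ = 6052 + 1095 = 7147.0 km = 7.1470×10⁶ m.
r₂ = 6052 + 42150 = 48202 km = 4.8202×10⁷ m.
Transfer ellipse a_t = (r₁ + r₂)/2 = 2.767×10⁷ m.
At r₁: circular v_c1 = √(μ/r₁) = 6742 m/s; transfer-periapsis v_p = √[μ(2/r₁ − 1/a_t)] = 8898 m/s.
Δv₁ = v_p − v_c1 = 2156 m/s.
At r₂: circular v_c2 = √(μ/r₂) = 2596 m/s; transfer-apoapsis v_a = √[μ(2/r₂ − 1/a_t)] = 1319 m/s.
Δv₂ = v_c2 − v_a = 1277 m/s.
Total Δv = Δv₁ + Δv₂ = 3433 m/s.

Δv_total ≈ 3433 m/s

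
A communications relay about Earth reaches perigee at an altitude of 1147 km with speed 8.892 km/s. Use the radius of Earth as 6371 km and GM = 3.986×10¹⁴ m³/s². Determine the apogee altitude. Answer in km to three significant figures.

apogee altitude ≈ 15700 km

r_p = 6371 + 1147 = 7518.0 km = 7.518×10⁶ m.
Specific energy ε = v²/2 − μ/r = -1.349×10⁷ J/kg, so a = −μ/(2ε) = 1.478×10⁷ m.
The apsides satisfy r_p + r_a = 2a, so the apogee radius is 2a − r_p = 2.204×10⁷ m = 22039 km.
Apogee altitude = 22039 − 6371 = 15668 km.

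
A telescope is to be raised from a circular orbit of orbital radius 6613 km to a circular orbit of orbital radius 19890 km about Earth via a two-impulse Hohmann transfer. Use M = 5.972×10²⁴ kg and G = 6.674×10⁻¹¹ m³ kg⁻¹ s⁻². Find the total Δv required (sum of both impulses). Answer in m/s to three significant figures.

μ = GM = 6.674×10⁻¹¹ × 5.972×10²⁴ = 3.986×10¹⁴ m³/s².
r₁ = 6613 km = 6.613×10⁶ m.
r₂ = 19890 km = 1.989×10⁷ m.
Transfer ellipse a_t = (r₁ + r₂)/2 = 1.325×10⁷ m.
At r₁: circular v_c1 = √(μ/r₁) = 7763 m/s; transfer-perigee v_p = √[μ(2/r₁ − 1/a_t)] = 9511 m/s.
Δv₁ = v_p − v_c1 = 1748 m/s.
At r₂: circular v_c2 = √(μ/r₂) = 4476 m/s; transfer-apogee v_a = √[μ(2/r₂ − 1/a_t)] = 3162 m/s.
Δv₂ = v_c2 − v_a = 1314 m/s.
Total Δv = Δv₁ + Δv₂ = 3062 m/s.

Δv_total ≈ 3060 m/s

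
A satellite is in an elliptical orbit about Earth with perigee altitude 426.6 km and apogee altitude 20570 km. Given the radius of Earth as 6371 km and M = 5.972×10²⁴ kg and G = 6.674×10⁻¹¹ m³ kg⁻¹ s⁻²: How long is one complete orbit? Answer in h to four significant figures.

T ≈ 6.057 h

μ = GM = 6.674×10⁻¹¹ × 5.972×10²⁴ = 3.986×10¹⁴ m³/s².
r_p = 6371 + 426.6 = 6797.6 km = 6.7976×10⁶ m.
r_a = 6371 + 20570 = 26941 km = 2.6941×10⁷ m.
Semi-major axis a = (r_p + r_a)/2 = (6797.6 + 26941)/2 = 16869 km = 1.687×10⁷ m.
By Kepler's third law T = 2π√(a³/μ) = 2π × 3.471×10³ = 2.181×10⁴ s.
= 6.057 h.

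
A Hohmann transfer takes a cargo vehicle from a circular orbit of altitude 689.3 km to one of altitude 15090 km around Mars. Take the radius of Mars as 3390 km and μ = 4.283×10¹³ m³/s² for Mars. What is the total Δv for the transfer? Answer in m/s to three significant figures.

Δv_total ≈ 1510 m/s

r₁ = 3390 + 689.3 = 4079.3 km = 4.0793×10⁶ m.
r₂ = 3390 + 15090 = 18480 km = 1.8480×10⁷ m.
Transfer ellipse a_t = (r₁ + r₂)/2 = 1.128×10⁷ m.
At r₁: circular v_c1 = √(μ/r₁) = 3240 m/s; transfer-periapsis v_p = √[μ(2/r₁ − 1/a_t)] = 4147 m/s.
Δv₁ = v_p − v_c1 = 907.2 m/s.
At r₂: circular v_c2 = √(μ/r₂) = 1522 m/s; transfer-apoapsis v_a = √[μ(2/r₂ − 1/a_t)] = 915.5 m/s.
Δv₂ = v_c2 − v_a = 606.9 m/s.
Total Δv = Δv₁ + Δv₂ = 1514 m/s.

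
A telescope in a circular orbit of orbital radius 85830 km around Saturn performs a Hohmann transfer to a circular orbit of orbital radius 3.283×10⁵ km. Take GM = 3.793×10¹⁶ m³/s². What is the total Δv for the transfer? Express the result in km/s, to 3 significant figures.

r₁ = 85830 km = 8.583×10⁷ m.
r₂ = 3.283×10⁵ km = 3.283×10⁸ m.
Transfer ellipse a_t = (r₁ + r₂)/2 = 2.071×10⁸ m.
At r₁: circular v_c1 = √(μ/r₁) = 21020 m/s; transfer-perikrone v_p = √[μ(2/r₁ − 1/a_t)] = 26470 m/s.
Δv₁ = v_p − v_c1 = 5448 m/s.
At r₂: circular v_c2 = √(μ/r₂) = 10750 m/s; transfer-apokrone v_a = √[μ(2/r₂ − 1/a_t)] = 6920 m/s.
Δv₂ = v_c2 − v_a = 3828 m/s.
Total Δv = Δv₁ + Δv₂ = 9277 m/s = 9.277 km/s.

Δv_total ≈ 9.28 km/s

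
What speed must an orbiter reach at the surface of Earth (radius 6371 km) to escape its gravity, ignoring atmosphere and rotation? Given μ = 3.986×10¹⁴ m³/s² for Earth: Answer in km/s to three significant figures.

r = R = 6.371×10⁶ m.
Escape speed v_esc = √(2μ/r) = √(2 × 3.986×10¹⁴ / 6.371×10⁶) = √(1.251×10⁸) = 11190 m/s.
= 11.19 km/s.

v_esc ≈ 11.2 km/s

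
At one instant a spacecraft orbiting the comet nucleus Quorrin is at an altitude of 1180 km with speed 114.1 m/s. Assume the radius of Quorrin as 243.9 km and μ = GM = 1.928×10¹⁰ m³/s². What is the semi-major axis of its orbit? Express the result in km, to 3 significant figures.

r = 243.9 + 1180 = 1423.9 km = 1.424×10⁶ m.
Vis-viva rearranged: 1/a = 2/r − v²/μ = 1.405×10⁻⁶ − 6.752×10⁻⁷ = 7.293×10⁻⁷ m⁻¹.
a = 1.371×10⁶ m = 1371.1 km.

a ≈ 1370 km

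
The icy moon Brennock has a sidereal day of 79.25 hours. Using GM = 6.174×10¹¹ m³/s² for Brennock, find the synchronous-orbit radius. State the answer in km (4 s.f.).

r_sync ≈ 10840 km

T = 79.25 hours = 2.853×10⁵ s.
A synchronous orbit has period T, so by Kepler's third law a = (μT²/4π²)^(1/3).
μT²/4π² = 6.174×10¹¹ × (2.853×10⁵)² / 39.48 = 1.273×10²¹ m³.
a = 1.084×10⁷ m = 10838 km.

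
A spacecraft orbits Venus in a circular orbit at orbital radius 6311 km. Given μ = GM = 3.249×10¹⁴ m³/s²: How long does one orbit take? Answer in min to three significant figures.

T ≈ 92.1 min

r = 6311 km = 6.311×10⁶ m.
Kepler's third law: T = 2π√(r³/μ) = 2π√((6.311×10⁶)³ / 3.249×10¹⁴).
r³/μ = 7.737×10⁵ s², so T = 2π × 8.796×10² = 5.527×10³ s.
Converting: 5.527×10³ s ÷ 60.00 = 92.11 min.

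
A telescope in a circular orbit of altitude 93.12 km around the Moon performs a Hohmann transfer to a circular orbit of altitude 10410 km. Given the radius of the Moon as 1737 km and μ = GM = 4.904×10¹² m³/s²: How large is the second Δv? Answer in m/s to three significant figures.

Δv ≈ 310 m/s

r₁ = 1737 + 93.12 = 1830.1 km = 1.8301×10⁶ m.
r₂ = 1737 + 10410 = 12147 km = 1.2147×10⁷ m.
Transfer ellipse a_t = (r₁ + r₂)/2 = 6.989×10⁶ m.
At r₁: circular v_c1 = √(μ/r₁) = 1637 m/s; transfer-perilune v_p = √[μ(2/r₁ − 1/a_t)] = 2158 m/s.
At r₂: circular v_c2 = √(μ/r₂) = 635.4 m/s; transfer-apolune v_a = √[μ(2/r₂ − 1/a_t)] = 325.2 m/s.
Δv₂ = v_c2 − v_a = 310.2 m/s.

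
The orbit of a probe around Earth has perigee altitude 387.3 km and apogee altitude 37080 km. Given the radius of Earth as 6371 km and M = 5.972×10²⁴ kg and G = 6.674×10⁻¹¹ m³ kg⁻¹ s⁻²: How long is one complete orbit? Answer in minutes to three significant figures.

μ = GM = 6.674×10⁻¹¹ × 5.972×10²⁴ = 3.986×10¹⁴ m³/s².
r_p = 6371 + 387.3 = 6758.3 km = 6.7583×10⁶ m.
r_a = 6371 + 37080 = 43451 km = 4.3451×10⁷ m.
Semi-major axis a = (r_p + r_a)/2 = (6758.3 + 43451)/2 = 25105 km = 2.510×10⁷ m.
By Kepler's third law T = 2π√(a³/μ) = 2π × 6.301×10³ = 3.959×10⁴ s.
= 659.8 minutes.

T ≈ 660 minutes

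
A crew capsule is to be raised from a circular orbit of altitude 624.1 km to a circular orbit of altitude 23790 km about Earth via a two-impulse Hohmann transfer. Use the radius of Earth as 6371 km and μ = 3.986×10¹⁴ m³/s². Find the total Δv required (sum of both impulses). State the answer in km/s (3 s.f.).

r₁ = 6371 + 624.1 = 6995.1 km = 6.9951×10⁶ m.
r₂ = 6371 + 23790 = 30161 km = 3.0161×10⁷ m.
Transfer ellipse a_t = (r₁ + r₂)/2 = 1.858×10⁷ m.
At r₁: circular v_c1 = √(μ/r₁) = 7549 m/s; transfer-perigee v_p = √[μ(2/r₁ − 1/a_t)] = 9618 m/s.
Δv₁ = v_p − v_c1 = 2070 m/s.
At r₂: circular v_c2 = √(μ/r₂) = 3635 m/s; transfer-apogee v_a = √[μ(2/r₂ − 1/a_t)] = 2231 m/s.
Δv₂ = v_c2 − v_a = 1405 m/s.
Total Δv = Δv₁ + Δv₂ = 3474 m/s = 3.474 km/s.

Δv_total ≈ 3.47 km/s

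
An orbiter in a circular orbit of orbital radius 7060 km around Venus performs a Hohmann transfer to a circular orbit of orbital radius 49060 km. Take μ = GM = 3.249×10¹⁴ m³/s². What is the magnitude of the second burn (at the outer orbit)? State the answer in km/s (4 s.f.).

r₁ = 7060 km = 7.060×10⁶ m.
r₂ = 49060 km = 4.906×10⁷ m.
Transfer ellipse a_t = (r₁ + r₂)/2 = 2.806×10⁷ m.
At r₁: circular v_c1 = √(μ/r₁) = 6784 m/s; transfer-periapsis v_p = √[μ(2/r₁ − 1/a_t)] = 8970 m/s.
At r₂: circular v_c2 = √(μ/r₂) = 2573 m/s; transfer-apoapsis v_a = √[μ(2/r₂ − 1/a_t)] = 1291 m/s.
Δv₂ = v_c2 − v_a = 1283 m/s.
= 1.283 km/s.

Δv ≈ 1.283 km/s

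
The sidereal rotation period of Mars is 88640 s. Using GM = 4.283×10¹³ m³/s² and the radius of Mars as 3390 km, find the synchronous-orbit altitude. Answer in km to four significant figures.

h_sync ≈ 17040 km

A synchronous orbit has period T, so by Kepler's third law a = (μT²/4π²)^(1/3).
μT²/4π² = 4.283×10¹³ × (8.864×10⁴)² / 39.48 = 8.524×10²¹ m³.
a = 2.043×10⁷ m = 20428 km.
Altitude h = a − R = 20428 − 3390 = 17038 km.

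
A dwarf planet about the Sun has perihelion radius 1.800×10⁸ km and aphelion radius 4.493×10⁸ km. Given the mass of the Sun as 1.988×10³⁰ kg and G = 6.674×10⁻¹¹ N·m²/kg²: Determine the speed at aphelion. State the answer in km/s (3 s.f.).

v ≈ 13.0 km/s

μ = GM = 6.674×10⁻¹¹ × 1.988×10³⁰ = 1.327×10²⁰ m³/s².
Semi-major axis a = (r_p + r_a)/2 = 3.1465×10⁸ km = 3.146×10¹¹ m.
Vis-viva: v² = μ(2/r − 1/a) = 1.327×10²⁰ × (4.451×10⁻¹² − 3.178×10⁻¹²) = 1.689×10⁸ m²/s².
v = 13000 m/s = 13.00 km/s.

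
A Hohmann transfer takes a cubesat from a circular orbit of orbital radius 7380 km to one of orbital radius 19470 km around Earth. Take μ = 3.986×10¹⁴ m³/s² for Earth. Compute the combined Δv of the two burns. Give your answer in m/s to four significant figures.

r₁ = 7380 km = 7.380×10⁶ m.
r₂ = 19470 km = 1.947×10⁷ m.
Transfer ellipse a_t = (r₁ + r₂)/2 = 1.342×10⁷ m.
At r₁: circular v_c1 = √(μ/r₁) = 7349 m/s; transfer-perigee v_p = √[μ(2/r₁ − 1/a_t)] = 8850 m/s.
Δv₁ = v_p − v_c1 = 1501 m/s.
At r₂: circular v_c2 = √(μ/r₂) = 4525 m/s; transfer-apogee v_a = √[μ(2/r₂ − 1/a_t)] = 3355 m/s.
Δv₂ = v_c2 − v_a = 1170 m/s.
Total Δv = Δv₁ + Δv₂ = 2671 m/s.

Δv_total ≈ 2671 m/s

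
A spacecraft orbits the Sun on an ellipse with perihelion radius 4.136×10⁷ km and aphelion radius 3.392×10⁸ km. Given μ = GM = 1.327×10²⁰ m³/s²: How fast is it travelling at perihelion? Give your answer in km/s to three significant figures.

v ≈ 75.6 km/s

Semi-major axis a = (r_p + r_a)/2 = 1.9028×10⁸ km = 1.903×10¹¹ m.
Vis-viva: v² = μ(2/r − 1/a) = 1.327×10²⁰ × (4.836×10⁻¹¹ − 5.255×10⁻¹²) = 5.719×10⁹ m²/s².
v = 75630 m/s = 75.63 km/s.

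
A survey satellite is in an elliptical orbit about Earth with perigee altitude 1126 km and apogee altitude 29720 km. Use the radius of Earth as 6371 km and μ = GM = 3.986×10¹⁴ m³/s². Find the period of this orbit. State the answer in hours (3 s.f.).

r_p = 6371 + 1126 = 7497.0 km = 7.4970×10⁶ m.
r_a = 6371 + 29720 = 36091 km = 3.6091×10⁷ m.
Semi-major axis a = (r_p + r_a)/2 = (7497.0 + 36091)/2 = 21794 km = 2.179×10⁷ m.
By Kepler's third law T = 2π√(a³/μ) = 2π × 5.096×10³ = 3.202×10⁴ s.
= 8.894 hours.

T ≈ 8.89 hours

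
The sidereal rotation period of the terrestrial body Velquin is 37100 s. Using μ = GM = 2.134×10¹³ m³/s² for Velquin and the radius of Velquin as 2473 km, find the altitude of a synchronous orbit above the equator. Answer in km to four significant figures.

h_sync ≈ 6588 km

A synchronous orbit has period T, so by Kepler's third law a = (μT²/4π²)^(1/3).
μT²/4π² = 2.134×10¹³ × (3.710×10⁴)² / 39.48 = 7.440×10²⁰ m³.
a = 9.061×10⁶ m = 9061.4 km.
Altitude h = a − R = 9061.4 − 2473 = 6588.4 km.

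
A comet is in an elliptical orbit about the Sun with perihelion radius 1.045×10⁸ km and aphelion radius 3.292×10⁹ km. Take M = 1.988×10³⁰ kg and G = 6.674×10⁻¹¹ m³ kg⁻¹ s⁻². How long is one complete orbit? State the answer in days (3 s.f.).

μ = GM = 6.674×10⁻¹¹ × 1.988×10³⁰ = 1.327×10²⁰ m³/s².
Semi-major axis a = (r_p + r_a)/2 = (1.0450×10⁸ + 3.2920×10⁹)/2 = 1.6982×10⁹ km = 1.698×10¹² m.
By Kepler's third law T = 2π√(a³/μ) = 2π × 1.921×10⁸ = 1.207×10⁹ s.
= 13970 days.

T ≈ 14000 days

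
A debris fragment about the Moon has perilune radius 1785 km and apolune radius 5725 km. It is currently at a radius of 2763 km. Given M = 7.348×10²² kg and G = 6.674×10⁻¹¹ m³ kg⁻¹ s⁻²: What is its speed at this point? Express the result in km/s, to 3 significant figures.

v ≈ 1.50 km/s

μ = GM = 6.674×10⁻¹¹ × 7.348×10²² = 4.904×10¹² m³/s².
Semi-major axis a = (r_p + r_a)/2 = 3755.0 km = 3.755×10⁶ m.
Vis-viva: v² = μ(2/r − 1/a) = 4.904×10¹² × (7.239×10⁻⁷ − 2.663×10⁻⁷) = 2.244×10⁶ m²/s².
v = 1498 m/s = 1.498 km/s.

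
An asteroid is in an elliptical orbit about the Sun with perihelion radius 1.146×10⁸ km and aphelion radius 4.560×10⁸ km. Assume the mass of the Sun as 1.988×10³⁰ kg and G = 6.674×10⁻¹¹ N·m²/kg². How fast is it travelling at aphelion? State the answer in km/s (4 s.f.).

v ≈ 10.81 km/s

μ = GM = 6.674×10⁻¹¹ × 1.988×10³⁰ = 1.327×10²⁰ m³/s².
Semi-major axis a = (r_p + r_a)/2 = 2.8530×10⁸ km = 2.853×10¹¹ m.
Vis-viva: v² = μ(2/r − 1/a) = 1.327×10²⁰ × (4.386×10⁻¹² − 3.505×10⁻¹²) = 1.169×10⁸ m²/s².
v = 10810 m/s = 10.81 km/s.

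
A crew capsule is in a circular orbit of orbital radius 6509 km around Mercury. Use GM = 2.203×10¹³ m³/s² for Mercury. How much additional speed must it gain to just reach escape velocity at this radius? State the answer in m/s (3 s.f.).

Δv ≈ 762 m/s

r = 6509 km = 6.509×10⁶ m.
Circular speed v_c = √(μ/r) = 1840 m/s.
Escape speed v_esc = √(2μ/r) = √2 × v_c = 2602 m/s.
Δv = v_esc − v_c = 762.0 m/s.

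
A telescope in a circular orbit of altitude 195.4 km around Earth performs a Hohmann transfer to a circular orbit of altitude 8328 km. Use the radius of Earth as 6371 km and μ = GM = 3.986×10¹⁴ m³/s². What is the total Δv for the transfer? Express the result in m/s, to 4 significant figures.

Δv_total ≈ 2485 m/s

r₁ = 6371 + 195.4 = 6566.4 km = 6.5664×10⁶ m.
r₂ = 6371 + 8328 = 14699 km = 1.4699×10⁷ m.
Transfer ellipse a_t = (r₁ + r₂)/2 = 1.063×10⁷ m.
At r₁: circular v_c1 = √(μ/r₁) = 7791 m/s; transfer-perigee v_p = √[μ(2/r₁ − 1/a_t)] = 9161 m/s.
Δv₁ = v_p − v_c1 = 1369 m/s.
At r₂: circular v_c2 = √(μ/r₂) = 5207 m/s; transfer-apogee v_a = √[μ(2/r₂ − 1/a_t)] = 4092 m/s.
Δv₂ = v_c2 − v_a = 1115 m/s.
Total Δv = Δv₁ + Δv₂ = 2485 m/s.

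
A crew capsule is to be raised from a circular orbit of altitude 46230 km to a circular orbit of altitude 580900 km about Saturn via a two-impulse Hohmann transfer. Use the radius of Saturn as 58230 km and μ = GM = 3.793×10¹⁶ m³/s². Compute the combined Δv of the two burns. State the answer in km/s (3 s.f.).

r₁ = 58230 + 46230 = 104460 km = 1.0446×10⁸ m.
r₂ = 58230 + 580900 = 639130 km = 6.3913×10⁸ m.
Transfer ellipse a_t = (r₁ + r₂)/2 = 3.718×10⁸ m.
At r₁: circular v_c1 = √(μ/r₁) = 19060 m/s; transfer-perikrone v_p = √[μ(2/r₁ − 1/a_t)] = 24980 m/s.
Δv₁ = v_p − v_c1 = 5929 m/s.
At r₂: circular v_c2 = √(μ/r₂) = 7704 m/s; transfer-apokrone v_a = √[μ(2/r₂ − 1/a_t)] = 4083 m/s.
Δv₂ = v_c2 − v_a = 3620 m/s.
Total Δv = Δv₁ + Δv₂ = 9549 m/s = 9.549 km/s.

Δv_total ≈ 9.55 km/s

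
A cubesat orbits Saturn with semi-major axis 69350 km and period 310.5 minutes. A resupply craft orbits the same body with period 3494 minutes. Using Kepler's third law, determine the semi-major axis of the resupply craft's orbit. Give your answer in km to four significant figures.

Kepler's third law: a³ ∝ T², so a₂ = a₁ (T₂/T₁)^(2/3).
T₂/T₁ = 11.25, (T₂/T₁)^(2/3) = 5.022.
a₂ = 69350 × 5.022 = 3.482×10⁵ km.

a₂ ≈ 3.482×10⁵ km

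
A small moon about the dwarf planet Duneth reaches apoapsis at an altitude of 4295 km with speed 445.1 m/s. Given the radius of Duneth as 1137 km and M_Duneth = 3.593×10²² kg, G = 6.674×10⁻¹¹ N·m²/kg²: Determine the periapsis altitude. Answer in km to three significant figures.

periapsis altitude ≈ 435 km

μ = GM = 6.674×10⁻¹¹ × 3.593×10²² = 2.398×10¹² m³/s².
r_a = 1137 + 4295 = 5432.0 km = 5.432×10⁶ m.
Specific energy ε = v²/2 − μ/r = -3.424×10⁵ J/kg, so a = −μ/(2ε) = 3.502×10⁶ m.
The apsides satisfy r_p + r_a = 2a, so the periapsis radius is 2a − r_a = 1.572×10⁶ m = 1571.5 km.
Periapsis altitude = 1571.5 − 1137 = 434.51 km.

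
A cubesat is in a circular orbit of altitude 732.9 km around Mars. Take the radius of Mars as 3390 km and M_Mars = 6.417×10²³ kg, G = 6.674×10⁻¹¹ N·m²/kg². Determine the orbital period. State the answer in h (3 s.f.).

T ≈ 2.23 h

μ = GM = 6.674×10⁻¹¹ × 6.417×10²³ = 4.283×10¹³ m³/s².
r = 3390 + 732.9 = 4122.9 km = 4.1229×10⁶ m.
Kepler's third law: T = 2π√(r³/μ) = 2π√((4.123×10⁶)³ / 4.283×10¹³).
r³/μ = 1.636×10⁶ s², so T = 2π × 1.279×10³ = 8.038×10³ s.
Converting: 8.038×10³ s ÷ 3600 = 2.233 h.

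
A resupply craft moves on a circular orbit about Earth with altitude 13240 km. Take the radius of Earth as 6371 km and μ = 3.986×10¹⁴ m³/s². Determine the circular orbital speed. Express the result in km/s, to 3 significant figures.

r = 6371 + 13240 = 19611 km = 1.9611×10⁷ m.
For a circular orbit v = √(μ/r) = √(3.986×10¹⁴ / 1.961×10⁷) = √(2.033×10⁷) = 4508 m/s.
That is 4.508 km/s.

v ≈ 4.51 km/s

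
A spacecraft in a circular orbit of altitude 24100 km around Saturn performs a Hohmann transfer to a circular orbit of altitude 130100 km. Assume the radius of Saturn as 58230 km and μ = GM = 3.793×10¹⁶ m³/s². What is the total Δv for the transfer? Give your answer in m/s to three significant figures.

r₁ = 58230 + 24100 = 82330 km = 8.2330×10⁷ m.
r₂ = 58230 + 130100 = 188330 km = 1.8833×10⁸ m.
Transfer ellipse a_t = (r₁ + r₂)/2 = 1.353×10⁸ m.
At r₁: circular v_c1 = √(μ/r₁) = 21460 m/s; transfer-perikrone v_p = √[μ(2/r₁ − 1/a_t)] = 25320 m/s.
Δv₁ = v_p − v_c1 = 3857 m/s.
At r₂: circular v_c2 = √(μ/r₂) = 14190 m/s; transfer-apokrone v_a = √[μ(2/r₂ − 1/a_t)] = 11070 m/s.
Δv₂ = v_c2 − v_a = 3122 m/s.
Total Δv = Δv₁ + Δv₂ = 6979 m/s.

Δv_total ≈ 6980 m/s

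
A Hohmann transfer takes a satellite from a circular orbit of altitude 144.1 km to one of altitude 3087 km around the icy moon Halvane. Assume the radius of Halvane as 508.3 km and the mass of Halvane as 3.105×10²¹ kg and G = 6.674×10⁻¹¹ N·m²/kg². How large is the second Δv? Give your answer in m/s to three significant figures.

Δv ≈ 107 m/s

μ = GM = 6.674×10⁻¹¹ × 3.105×10²¹ = 2.072×10¹¹ m³/s².
r₁ = 508.3 + 144.1 = 652.40 km = 6.5240×10⁵ m.
r₂ = 508.3 + 3087 = 3595.3 km = 3.5953×10⁶ m.
Transfer ellipse a_t = (r₁ + r₂)/2 = 2.124×10⁶ m.
At r₁: circular v_c1 = √(μ/r₁) = 563.6 m/s; transfer-periapsis v_p = √[μ(2/r₁ − 1/a_t)] = 733.3 m/s.
At r₂: circular v_c2 = √(μ/r₂) = 240.1 m/s; transfer-apoapsis v_a = √[μ(2/r₂ − 1/a_t)] = 133.1 m/s.
Δv₂ = v_c2 − v_a = 107.0 m/s.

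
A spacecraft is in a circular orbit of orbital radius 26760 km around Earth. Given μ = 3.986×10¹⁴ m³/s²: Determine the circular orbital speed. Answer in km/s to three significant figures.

v ≈ 3.86 km/s

r = 26760 km = 2.676×10⁷ m.
For a circular orbit v = √(μ/r) = √(3.986×10¹⁴ / 2.676×10⁷) = √(1.490×10⁷) = 3859 m/s.
That is 3.859 km/s.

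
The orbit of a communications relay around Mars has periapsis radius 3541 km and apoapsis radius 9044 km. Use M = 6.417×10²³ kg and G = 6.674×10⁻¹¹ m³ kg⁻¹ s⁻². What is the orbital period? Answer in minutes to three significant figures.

μ = GM = 6.674×10⁻¹¹ × 6.417×10²³ = 4.283×10¹³ m³/s².
Semi-major axis a = (r_p + r_a)/2 = (3541.0 + 9044.0)/2 = 6292.5 km = 6.292×10⁶ m.
By Kepler's third law T = 2π√(a³/μ) = 2π × 2.412×10³ = 1.515×10⁴ s.
= 252.6 minutes.

T ≈ 253 minutes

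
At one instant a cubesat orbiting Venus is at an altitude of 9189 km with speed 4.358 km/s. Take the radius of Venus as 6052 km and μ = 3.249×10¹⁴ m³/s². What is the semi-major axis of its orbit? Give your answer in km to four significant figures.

a ≈ 13740 km

r = 6052 + 9189 = 15241 km = 1.524×10⁷ m.
Vis-viva rearranged: 1/a = 2/r − v²/μ = 1.312×10⁻⁷ − 5.846×10⁻⁸ = 7.277×10⁻⁸ m⁻¹.
a = 1.374×10⁷ m = 13742 km.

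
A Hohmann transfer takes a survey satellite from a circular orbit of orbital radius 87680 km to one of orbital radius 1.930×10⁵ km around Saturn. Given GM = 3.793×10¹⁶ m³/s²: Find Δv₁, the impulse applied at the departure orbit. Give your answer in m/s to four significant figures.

Δv ≈ 3592 m/s

r₁ = 87680 km = 8.768×10⁷ m.
r₂ = 1.930×10⁵ km = 1.930×10⁸ m.
Transfer ellipse a_t = (r₁ + r₂)/2 = 1.403×10⁸ m.
At r₁: circular v_c1 = √(μ/r₁) = 20800 m/s; transfer-perikrone v_p = √[μ(2/r₁ − 1/a_t)] = 24390 m/s.
Δv₁ = v_p − v_c1 = 3592 m/s.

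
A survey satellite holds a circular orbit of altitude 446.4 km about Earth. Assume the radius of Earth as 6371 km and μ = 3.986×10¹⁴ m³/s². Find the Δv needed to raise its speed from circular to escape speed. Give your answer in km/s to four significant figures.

Δv ≈ 3.167 km/s

r = 6371 + 446.4 = 6817.4 km = 6.8174×10⁶ m.
Circular speed v_c = √(μ/r) = 7646 m/s.
Escape speed v_esc = √(2μ/r) = √2 × v_c = 10810 m/s.
Δv = v_esc − v_c = 3167 m/s = 3.167 km/s.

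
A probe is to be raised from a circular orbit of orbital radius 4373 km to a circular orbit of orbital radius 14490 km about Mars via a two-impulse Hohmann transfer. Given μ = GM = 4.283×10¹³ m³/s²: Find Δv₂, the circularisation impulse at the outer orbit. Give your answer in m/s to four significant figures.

r₁ = 4373 km = 4.373×10⁶ m.
r₂ = 14490 km = 1.449×10⁷ m.
Transfer ellipse a_t = (r₁ + r₂)/2 = 9.432×10⁶ m.
At r₁: circular v_c1 = √(μ/r₁) = 3130 m/s; transfer-periapsis v_p = √[μ(2/r₁ − 1/a_t)] = 3879 m/s.
At r₂: circular v_c2 = √(μ/r₂) = 1719 m/s; transfer-apoapsis v_a = √[μ(2/r₂ − 1/a_t)] = 1171 m/s.
Δv₂ = v_c2 − v_a = 548.6 m/s.

Δv ≈ 548.6 m/s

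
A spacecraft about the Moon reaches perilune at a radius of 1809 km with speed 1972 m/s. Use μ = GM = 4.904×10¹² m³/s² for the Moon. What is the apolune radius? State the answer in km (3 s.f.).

apolune radius ≈ 4590 km

r_p = 1.809×10⁶ m.
Specific energy ε = v²/2 − μ/r = -7.665×10⁵ J/kg, so a = −μ/(2ε) = 3.199×10⁶ m.
The apsides satisfy r_p + r_a = 2a, so the apolune radius is 2a − r_p = 4.589×10⁶ m = 4588.9 km.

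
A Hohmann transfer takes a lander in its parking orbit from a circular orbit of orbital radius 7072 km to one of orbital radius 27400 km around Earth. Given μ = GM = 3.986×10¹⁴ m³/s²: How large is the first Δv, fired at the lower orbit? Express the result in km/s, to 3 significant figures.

r₁ = 7072 km = 7.072×10⁶ m.
r₂ = 27400 km = 2.740×10⁷ m.
Transfer ellipse a_t = (r₁ + r₂)/2 = 1.724×10⁷ m.
At r₁: circular v_c1 = √(μ/r₁) = 7508 m/s; transfer-perigee v_p = √[μ(2/r₁ − 1/a_t)] = 9466 m/s.
Δv₁ = v_p − v_c1 = 1958 m/s.
= 1.958 km/s.

Δv ≈ 1.96 km/s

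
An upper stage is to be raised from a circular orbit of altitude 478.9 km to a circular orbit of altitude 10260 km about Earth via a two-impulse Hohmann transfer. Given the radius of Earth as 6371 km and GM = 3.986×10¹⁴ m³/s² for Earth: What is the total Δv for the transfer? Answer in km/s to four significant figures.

Δv_total ≈ 2.607 km/s

r₁ = 6371 + 478.9 = 6849.9 km = 6.8499×10⁶ m.
r₂ = 6371 + 10260 = 16631 km = 1.6631×10⁷ m.
Transfer ellipse a_t = (r₁ + r₂)/2 = 1.174×10⁷ m.
At r₁: circular v_c1 = √(μ/r₁) = 7628 m/s; transfer-perigee v_p = √[μ(2/r₁ − 1/a_t)] = 9079 m/s.
Δv₁ = v_p − v_c1 = 1451 m/s.
At r₂: circular v_c2 = √(μ/r₂) = 4896 m/s; transfer-apogee v_a = √[μ(2/r₂ − 1/a_t)] = 3739 m/s.
Δv₂ = v_c2 − v_a = 1156 m/s.
Total Δv = Δv₁ + Δv₂ = 2607 m/s = 2.607 km/s.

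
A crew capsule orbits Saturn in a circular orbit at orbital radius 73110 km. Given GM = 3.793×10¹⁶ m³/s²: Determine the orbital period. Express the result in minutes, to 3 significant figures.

r = 73110 km = 7.311×10⁷ m.
Kepler's third law: T = 2π√(r³/μ) = 2π√((7.311×10⁷)³ / 3.793×10¹⁶).
r³/μ = 1.030×10⁷ s², so T = 2π × 3.210×10³ = 2.017×10⁴ s.
Converting: 2.017×10⁴ s ÷ 60.00 = 336.1 minutes.

T ≈ 336 minutes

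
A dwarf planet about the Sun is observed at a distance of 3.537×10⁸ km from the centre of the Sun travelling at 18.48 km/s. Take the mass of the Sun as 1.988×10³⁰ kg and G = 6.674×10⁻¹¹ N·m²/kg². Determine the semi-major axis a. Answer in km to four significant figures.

a ≈ 3.246×10⁸ km

μ = GM = 6.674×10⁻¹¹ × 1.988×10³⁰ = 1.327×10²⁰ m³/s².
r = 3.537×10¹¹ m.
Specific orbital energy ε = v²/2 − μ/r = (18480)²/2 − 1.327×10²⁰/3.537×10¹¹ = -2.044×10⁸ J/kg.
Since ε = −μ/(2a), a = −μ/(2ε) = 3.246×10¹¹ m = 3.2462×10⁸ km.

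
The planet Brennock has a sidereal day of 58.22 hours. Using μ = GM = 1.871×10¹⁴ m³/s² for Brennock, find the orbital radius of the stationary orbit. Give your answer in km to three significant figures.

T = 58.22 hours = 2.096×10⁵ s.
A synchronous orbit has period T, so by Kepler's third law a = (μT²/4π²)^(1/3).
μT²/4π² = 1.871×10¹⁴ × (2.096×10⁵)² / 39.48 = 2.082×10²³ m³.
a = 5.927×10⁷ m = 59268 km.

r_sync ≈ 59300 km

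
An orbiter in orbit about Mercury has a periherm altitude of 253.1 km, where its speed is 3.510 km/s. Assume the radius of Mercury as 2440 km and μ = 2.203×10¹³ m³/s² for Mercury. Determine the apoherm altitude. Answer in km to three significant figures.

apoherm altitude ≈ 5770 km

r_p = 2440 + 253.1 = 2693.1 km = 2.693×10⁶ m.
Specific energy ε = v²/2 − μ/r = -2.020×10⁶ J/kg, so a = −μ/(2ε) = 5.453×10⁶ m.
The apsides satisfy r_p + r_a = 2a, so the apoherm radius is 2a − r_p = 8.212×10⁶ m = 8212.2 km.
Apoherm altitude = 8212.2 − 2440 = 5772.2 km.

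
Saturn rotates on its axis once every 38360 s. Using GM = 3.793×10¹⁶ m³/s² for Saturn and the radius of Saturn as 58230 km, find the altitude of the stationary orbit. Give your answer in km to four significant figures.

A synchronous orbit has period T, so by Kepler's third law a = (μT²/4π²)^(1/3).
μT²/4π² = 3.793×10¹⁶ × (3.836×10⁴)² / 39.48 = 1.414×10²⁴ m³.
a = 1.122×10⁸ m = 1.1223×10⁵ km.
Altitude h = a − R = 1.1223×10⁵ − 58230 = 54005 km.

h_sync ≈ 54000 km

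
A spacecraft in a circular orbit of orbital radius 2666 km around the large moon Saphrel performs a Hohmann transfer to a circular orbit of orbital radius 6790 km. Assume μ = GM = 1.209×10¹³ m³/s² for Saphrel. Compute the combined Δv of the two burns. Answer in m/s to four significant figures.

Δv_total ≈ 754.8 m/s

r₁ = 2666 km = 2.666×10⁶ m.
r₂ = 6790 km = 6.790×10⁶ m.
Transfer ellipse a_t = (r₁ + r₂)/2 = 4.728×10⁶ m.
At r₁: circular v_c1 = √(μ/r₁) = 2130 m/s; transfer-periapsis v_p = √[μ(2/r₁ − 1/a_t)] = 2552 m/s.
Δv₁ = v_p − v_c1 = 422.5 m/s.
At r₂: circular v_c2 = √(μ/r₂) = 1334 m/s; transfer-apoapsis v_a = √[μ(2/r₂ − 1/a_t)] = 1002 m/s.
Δv₂ = v_c2 − v_a = 332.4 m/s.
Total Δv = Δv₁ + Δv₂ = 754.8 m/s.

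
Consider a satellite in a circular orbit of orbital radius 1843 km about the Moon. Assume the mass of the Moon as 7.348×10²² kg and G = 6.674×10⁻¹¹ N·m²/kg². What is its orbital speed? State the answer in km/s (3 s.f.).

v ≈ 1.63 km/s

μ = GM = 6.674×10⁻¹¹ × 7.348×10²² = 4.904×10¹² m³/s².
r = 1843 km = 1.843×10⁶ m.
For a circular orbit v = √(μ/r) = √(4.904×10¹² / 1.843×10⁶) = √(2.661×10⁶) = 1631 m/s.
That is 1.631 km/s.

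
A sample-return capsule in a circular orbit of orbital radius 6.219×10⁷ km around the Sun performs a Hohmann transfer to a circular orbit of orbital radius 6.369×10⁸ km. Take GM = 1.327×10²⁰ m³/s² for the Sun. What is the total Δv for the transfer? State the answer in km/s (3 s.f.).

r₁ = 6.219×10⁷ km = 6.219×10¹⁰ m.
r₂ = 6.369×10⁸ km = 6.369×10¹¹ m.
Transfer ellipse a_t = (r₁ + r₂)/2 = 3.495×10¹¹ m.
At r₁: circular v_c1 = √(μ/r₁) = 46190 m/s; transfer-perihelion v_p = √[μ(2/r₁ − 1/a_t)] = 62350 m/s.
Δv₁ = v_p − v_c1 = 16160 m/s.
At r₂: circular v_c2 = √(μ/r₂) = 14430 m/s; transfer-aphelion v_a = √[μ(2/r₂ − 1/a_t)] = 6088 m/s.
Δv₂ = v_c2 − v_a = 8346 m/s.
Total Δv = Δv₁ + Δv₂ = 24510 m/s = 24.51 km/s.

Δv_total ≈ 24.5 km/s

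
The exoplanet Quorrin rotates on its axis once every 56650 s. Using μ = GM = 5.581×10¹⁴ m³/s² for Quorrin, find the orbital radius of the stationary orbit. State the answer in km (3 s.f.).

r_sync ≈ 35700 km

A synchronous orbit has period T, so by Kepler's third law a = (μT²/4π²)^(1/3).
μT²/4π² = 5.581×10¹⁴ × (5.665×10⁴)² / 39.48 = 4.537×10²² m³.
a = 3.567×10⁷ m = 35666 km.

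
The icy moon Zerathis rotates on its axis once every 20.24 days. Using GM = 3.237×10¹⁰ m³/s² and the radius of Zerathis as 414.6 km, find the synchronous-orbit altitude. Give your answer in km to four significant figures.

T = 20.24 days = 1.749×10⁶ s.
A synchronous orbit has period T, so by Kepler's third law a = (μT²/4π²)^(1/3).
μT²/4π² = 3.237×10¹⁰ × (1.749×10⁶)² / 39.48 = 2.507×10²¹ m³.
a = 1.359×10⁷ m = 13586 km.
Altitude h = a − R = 13586 − 414.6 = 13171 km.

h_sync ≈ 13170 km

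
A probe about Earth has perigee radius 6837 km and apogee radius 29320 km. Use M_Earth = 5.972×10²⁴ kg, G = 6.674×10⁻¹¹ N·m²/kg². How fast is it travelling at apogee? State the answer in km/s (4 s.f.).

v ≈ 2.267 km/s

μ = GM = 6.674×10⁻¹¹ × 5.972×10²⁴ = 3.986×10¹⁴ m³/s².
Semi-major axis a = (r_p + r_a)/2 = 18078 km = 1.808×10⁷ m.
Vis-viva: v² = μ(2/r − 1/a) = 3.986×10¹⁴ × (6.821×10⁻⁸ − 5.531×10⁻⁸) = 5.141×10⁶ m²/s².
v = 2267 m/s = 2.267 km/s.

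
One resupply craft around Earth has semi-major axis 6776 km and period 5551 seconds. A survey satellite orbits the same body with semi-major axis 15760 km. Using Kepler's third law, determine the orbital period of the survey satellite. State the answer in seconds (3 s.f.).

Kepler's third law: T² ∝ a³, so T₂ = T₁ (a₂/a₁)^(3/2).
a₂/a₁ = 2.326, (a₂/a₁)^(3/2) = 3.547.
T₂ = 5551 × 3.547 = 19690 seconds.

T₂ ≈ 19700 seconds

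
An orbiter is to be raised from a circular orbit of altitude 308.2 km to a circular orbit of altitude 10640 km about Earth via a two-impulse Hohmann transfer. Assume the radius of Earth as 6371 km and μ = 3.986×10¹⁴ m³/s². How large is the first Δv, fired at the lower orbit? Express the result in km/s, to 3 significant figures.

Δv ≈ 1.53 km/s

r₁ = 6371 + 308.2 = 6679.2 km = 6.6792×10⁶ m.
r₂ = 6371 + 10640 = 17011 km = 1.7011×10⁷ m.
Transfer ellipse a_t = (r₁ + r₂)/2 = 1.185×10⁷ m.
At r₁: circular v_c1 = √(μ/r₁) = 7725 m/s; transfer-perigee v_p = √[μ(2/r₁ − 1/a_t)] = 9258 m/s.
Δv₁ = v_p − v_c1 = 1533 m/s.
= 1.533 km/s.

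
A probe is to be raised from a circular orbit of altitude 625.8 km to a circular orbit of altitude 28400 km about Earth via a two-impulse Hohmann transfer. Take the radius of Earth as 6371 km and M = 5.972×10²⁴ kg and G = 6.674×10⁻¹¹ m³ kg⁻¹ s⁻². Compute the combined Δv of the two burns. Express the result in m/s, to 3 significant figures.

μ = GM = 6.674×10⁻¹¹ × 5.972×10²⁴ = 3.986×10¹⁴ m³/s².
r₁ = 6371 + 625.8 = 6996.8 km = 6.9968×10⁶ m.
r₂ = 6371 + 28400 = 34771 km = 3.4771×10⁷ m.
Transfer ellipse a_t = (r₁ + r₂)/2 = 2.088×10⁷ m.
At r₁: circular v_c1 = √(μ/r₁) = 7548 m/s; transfer-perigee v_p = √[μ(2/r₁ − 1/a_t)] = 9739 m/s.
Δv₁ = v_p − v_c1 = 2191 m/s.
At r₂: circular v_c2 = √(μ/r₂) = 3386 m/s; transfer-apogee v_a = √[μ(2/r₂ − 1/a_t)] = 1960 m/s.
Δv₂ = v_c2 − v_a = 1426 m/s.
Total Δv = Δv₁ + Δv₂ = 3617 m/s.

Δv_total ≈ 3620 m/s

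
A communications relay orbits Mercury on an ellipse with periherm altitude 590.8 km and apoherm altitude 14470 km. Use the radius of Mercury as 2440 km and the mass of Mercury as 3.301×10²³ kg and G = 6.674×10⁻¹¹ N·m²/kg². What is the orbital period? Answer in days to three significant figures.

T ≈ 0.488 days

μ = GM = 6.674×10⁻¹¹ × 3.301×10²³ = 2.203×10¹³ m³/s².
r_p = 2440 + 590.8 = 3030.8 km = 3.0308×10⁶ m.
r_a = 2440 + 14470 = 16910 km = 1.6910×10⁷ m.
Semi-major axis a = (r_p + r_a)/2 = (3030.8 + 16910)/2 = 9970.4 km = 9.970×10⁶ m.
By Kepler's third law T = 2π√(a³/μ) = 2π × 6.707×10³ = 4.214×10⁴ s.
= 0.4878 days.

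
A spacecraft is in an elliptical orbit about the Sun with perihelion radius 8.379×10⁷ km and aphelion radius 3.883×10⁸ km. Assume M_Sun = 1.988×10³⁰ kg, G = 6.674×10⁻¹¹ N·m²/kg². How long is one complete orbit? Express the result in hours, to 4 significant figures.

T ≈ 17380 hours

μ = GM = 6.674×10⁻¹¹ × 1.988×10³⁰ = 1.327×10²⁰ m³/s².
Semi-major axis a = (r_p + r_a)/2 = (8.3790×10⁷ + 3.8830×10⁸)/2 = 2.3604×10⁸ km = 2.360×10¹¹ m.
By Kepler's third law T = 2π√(a³/μ) = 2π × 9.956×10⁶ = 6.256×10⁷ s.
= 17380 hours.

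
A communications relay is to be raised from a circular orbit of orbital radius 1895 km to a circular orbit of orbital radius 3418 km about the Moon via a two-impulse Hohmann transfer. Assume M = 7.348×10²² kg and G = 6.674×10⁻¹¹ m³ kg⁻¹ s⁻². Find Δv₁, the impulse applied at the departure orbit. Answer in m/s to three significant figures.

μ = GM = 6.674×10⁻¹¹ × 7.348×10²² = 4.904×10¹² m³/s².
r₁ = 1895 km = 1.895×10⁶ m.
r₂ = 3418 km = 3.418×10⁶ m.
Transfer ellipse a_t = (r₁ + r₂)/2 = 2.656×10⁶ m.
At r₁: circular v_c1 = √(μ/r₁) = 1609 m/s; transfer-perilune v_p = √[μ(2/r₁ − 1/a_t)] = 1825 m/s.
Δv₁ = v_p − v_c1 = 216.1 m/s.

Δv ≈ 216 m/s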